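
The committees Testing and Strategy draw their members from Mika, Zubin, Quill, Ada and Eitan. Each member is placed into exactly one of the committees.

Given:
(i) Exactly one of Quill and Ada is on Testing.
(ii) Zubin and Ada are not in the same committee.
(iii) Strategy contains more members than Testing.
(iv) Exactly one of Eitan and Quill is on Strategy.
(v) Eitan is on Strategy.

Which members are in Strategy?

Strategy = {Ada, Eitan, Mika}

From (v): Eitan ∈ Strategy.
(iv) (exactly one): Quill ∉ Strategy.
Only one committee left: Quill ∈ Testing.
(i) (exactly one): Ada ∉ Testing.
Only one committee left: Ada ∈ Strategy.
(ii): Zubin ∉ Strategy.
Only one committee left: Zubin ∈ Testing.
Suppose Mika ∉ Strategy: no assignment then satisfies all the clues, so Mika ∈ Strategy.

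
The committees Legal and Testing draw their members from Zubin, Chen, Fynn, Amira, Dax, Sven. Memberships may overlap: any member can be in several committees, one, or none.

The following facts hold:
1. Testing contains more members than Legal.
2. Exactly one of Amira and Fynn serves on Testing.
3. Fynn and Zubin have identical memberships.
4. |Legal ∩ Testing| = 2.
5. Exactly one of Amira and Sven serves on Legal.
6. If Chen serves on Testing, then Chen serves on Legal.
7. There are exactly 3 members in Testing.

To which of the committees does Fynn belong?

Fynn: none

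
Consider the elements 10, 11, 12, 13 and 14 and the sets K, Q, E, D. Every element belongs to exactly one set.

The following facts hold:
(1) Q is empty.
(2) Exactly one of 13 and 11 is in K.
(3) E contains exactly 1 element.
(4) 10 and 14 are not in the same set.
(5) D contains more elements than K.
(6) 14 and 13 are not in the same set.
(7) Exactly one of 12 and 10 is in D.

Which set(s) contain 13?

(1): Q already has 0, so the rest are out.
Suppose 13 ∉ K: no assignment then satisfies all the clues, so 13 ∈ K.

13: K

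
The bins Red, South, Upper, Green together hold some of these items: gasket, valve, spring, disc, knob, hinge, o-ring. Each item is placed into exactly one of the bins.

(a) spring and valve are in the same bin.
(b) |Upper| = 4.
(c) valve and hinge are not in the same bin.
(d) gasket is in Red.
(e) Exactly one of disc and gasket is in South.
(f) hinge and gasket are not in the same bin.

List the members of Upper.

From (d): gasket ∈ Red.
(e) (exactly one): disc ∈ South.
(f): hinge ∉ Red.
Suppose valve ∉ Upper: no assignment then satisfies all the clues, so valve ∈ Upper.

Upper = {knob, o-ring, spring, valve}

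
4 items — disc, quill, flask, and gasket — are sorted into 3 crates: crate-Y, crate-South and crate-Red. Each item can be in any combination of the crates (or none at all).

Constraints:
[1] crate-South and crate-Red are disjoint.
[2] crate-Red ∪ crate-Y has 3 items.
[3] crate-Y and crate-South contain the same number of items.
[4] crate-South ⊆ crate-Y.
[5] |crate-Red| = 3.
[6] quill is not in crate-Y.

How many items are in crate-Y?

From (6): quill ∉ crate-Y.
(4) contrapositive: quill ∉ crate-South.
Suppose disc ∈ crate-Y: no assignment then satisfies all the clues, so disc ∉ crate-Y.

0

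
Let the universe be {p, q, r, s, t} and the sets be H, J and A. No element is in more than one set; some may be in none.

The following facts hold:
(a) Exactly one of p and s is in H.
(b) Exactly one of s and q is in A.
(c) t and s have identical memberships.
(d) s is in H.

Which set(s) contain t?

From (d): s ∈ H.
(a) (exactly one): p ∉ H.
(b) (exactly one): q ∈ A.
(c): t matches s: t ∈ H.

t: H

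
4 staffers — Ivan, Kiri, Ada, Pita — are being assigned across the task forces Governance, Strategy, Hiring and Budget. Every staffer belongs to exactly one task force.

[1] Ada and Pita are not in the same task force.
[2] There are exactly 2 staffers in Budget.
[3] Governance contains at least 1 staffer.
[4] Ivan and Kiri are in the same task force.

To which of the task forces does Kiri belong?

Kiri: Budget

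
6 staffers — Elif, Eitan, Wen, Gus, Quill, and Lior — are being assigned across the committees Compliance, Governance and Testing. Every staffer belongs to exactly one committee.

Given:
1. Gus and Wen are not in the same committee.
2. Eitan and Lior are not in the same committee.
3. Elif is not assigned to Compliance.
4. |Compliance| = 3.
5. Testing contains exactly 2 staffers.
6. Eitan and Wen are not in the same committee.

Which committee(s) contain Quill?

Quill: Compliance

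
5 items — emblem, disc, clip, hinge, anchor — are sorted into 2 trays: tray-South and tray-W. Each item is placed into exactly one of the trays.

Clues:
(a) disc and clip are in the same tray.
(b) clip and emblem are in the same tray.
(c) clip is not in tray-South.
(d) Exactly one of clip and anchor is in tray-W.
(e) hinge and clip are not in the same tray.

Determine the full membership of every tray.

From (c): clip ∉ tray-South.
(a): disc matches clip: disc ∉ tray-South.
(b): emblem matches clip: emblem ∉ tray-South.
Only one tray left: emblem ∈ tray-W.
Only one tray left: disc ∈ tray-W.
Only one tray left: clip ∈ tray-W.
(d) (exactly one): anchor ∉ tray-W.
(e): hinge ∉ tray-W.
Only one tray left: hinge ∈ tray-South.
Only one tray left: anchor ∈ tray-South.

tray-South = {anchor, hinge}; tray-W = {clip, disc, emblem}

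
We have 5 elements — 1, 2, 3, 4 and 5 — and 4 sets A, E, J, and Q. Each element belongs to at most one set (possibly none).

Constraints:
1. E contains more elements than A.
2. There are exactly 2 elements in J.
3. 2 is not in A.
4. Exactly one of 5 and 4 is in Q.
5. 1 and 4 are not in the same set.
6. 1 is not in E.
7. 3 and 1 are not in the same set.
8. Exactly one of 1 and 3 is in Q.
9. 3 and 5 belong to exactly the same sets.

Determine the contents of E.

E = {4}

From (3): 2 ∉ A.
From (6): 1 ∉ E.
Suppose 2 ∈ E: no assignment then satisfies all the clues, so 2 ∉ E.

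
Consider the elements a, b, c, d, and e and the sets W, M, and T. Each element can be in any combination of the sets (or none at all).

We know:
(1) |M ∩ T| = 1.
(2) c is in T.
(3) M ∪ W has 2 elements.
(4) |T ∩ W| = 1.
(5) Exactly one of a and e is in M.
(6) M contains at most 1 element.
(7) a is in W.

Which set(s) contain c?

c: T

From (2): c ∈ T.
From (7): a ∈ W.
Suppose c ∈ W: no assignment then satisfies all the clues, so c ∉ W.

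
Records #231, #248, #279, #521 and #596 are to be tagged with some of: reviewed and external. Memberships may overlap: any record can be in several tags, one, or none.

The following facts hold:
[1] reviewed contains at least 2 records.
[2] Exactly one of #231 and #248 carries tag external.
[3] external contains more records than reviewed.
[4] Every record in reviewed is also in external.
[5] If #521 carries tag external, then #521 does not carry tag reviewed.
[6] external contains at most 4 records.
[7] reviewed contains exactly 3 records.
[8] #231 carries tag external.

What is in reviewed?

reviewed = {#231, #279, #596}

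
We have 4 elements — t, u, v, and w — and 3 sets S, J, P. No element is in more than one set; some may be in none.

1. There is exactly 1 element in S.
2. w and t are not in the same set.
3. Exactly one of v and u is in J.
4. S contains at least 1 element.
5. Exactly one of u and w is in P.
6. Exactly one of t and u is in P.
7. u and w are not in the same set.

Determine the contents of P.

P = {u}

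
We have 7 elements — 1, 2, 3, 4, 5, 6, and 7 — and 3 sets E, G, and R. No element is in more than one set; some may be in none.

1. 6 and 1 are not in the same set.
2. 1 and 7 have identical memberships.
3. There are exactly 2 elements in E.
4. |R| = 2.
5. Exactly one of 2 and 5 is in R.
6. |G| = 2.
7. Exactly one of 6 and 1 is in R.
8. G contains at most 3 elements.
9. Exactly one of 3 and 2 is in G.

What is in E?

E = {1, 7}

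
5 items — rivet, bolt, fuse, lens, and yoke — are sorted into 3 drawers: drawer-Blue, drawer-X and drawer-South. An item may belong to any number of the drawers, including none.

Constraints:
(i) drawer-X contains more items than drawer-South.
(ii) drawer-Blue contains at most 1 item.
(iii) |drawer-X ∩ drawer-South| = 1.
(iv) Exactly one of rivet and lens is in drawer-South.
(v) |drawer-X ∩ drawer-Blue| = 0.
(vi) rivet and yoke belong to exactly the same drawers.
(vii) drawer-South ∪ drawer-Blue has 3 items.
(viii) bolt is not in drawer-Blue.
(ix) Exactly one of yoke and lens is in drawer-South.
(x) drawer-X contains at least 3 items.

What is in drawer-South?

drawer-South = {bolt, lens}

From (viii): bolt ∉ drawer-Blue.
Suppose rivet ∈ drawer-South: no assignment then satisfies all the clues, so rivet ∉ drawer-South.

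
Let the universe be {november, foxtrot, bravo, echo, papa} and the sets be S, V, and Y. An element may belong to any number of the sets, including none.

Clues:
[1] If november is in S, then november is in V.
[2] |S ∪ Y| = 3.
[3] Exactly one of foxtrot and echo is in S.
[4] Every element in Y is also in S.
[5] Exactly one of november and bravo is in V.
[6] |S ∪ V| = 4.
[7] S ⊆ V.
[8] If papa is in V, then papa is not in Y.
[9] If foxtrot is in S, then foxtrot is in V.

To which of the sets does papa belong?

papa: S, V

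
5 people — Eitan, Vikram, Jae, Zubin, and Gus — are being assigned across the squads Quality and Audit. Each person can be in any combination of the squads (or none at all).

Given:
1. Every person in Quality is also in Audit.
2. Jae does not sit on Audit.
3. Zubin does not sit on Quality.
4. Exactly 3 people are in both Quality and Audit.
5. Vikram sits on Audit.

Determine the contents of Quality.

From (2): Jae ∉ Audit.
From (3): Zubin ∉ Quality.
From (5): Vikram ∈ Audit.
(1) contrapositive: Jae ∉ Quality.
Suppose Eitan ∉ Quality: no assignment then satisfies all the clues, so Eitan ∈ Quality.

Quality = {Eitan, Gus, Vikram}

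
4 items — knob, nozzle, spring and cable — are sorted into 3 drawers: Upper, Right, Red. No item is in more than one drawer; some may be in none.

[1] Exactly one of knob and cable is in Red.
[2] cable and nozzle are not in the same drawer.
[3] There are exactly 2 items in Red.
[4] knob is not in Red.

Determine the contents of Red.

From (4): knob ∉ Red.
(1) (exactly one): cable ∈ Red.
(2): nozzle ∉ Red.
(3): only 2 candidates remain for Red, so all are in.

Red = {cable, spring}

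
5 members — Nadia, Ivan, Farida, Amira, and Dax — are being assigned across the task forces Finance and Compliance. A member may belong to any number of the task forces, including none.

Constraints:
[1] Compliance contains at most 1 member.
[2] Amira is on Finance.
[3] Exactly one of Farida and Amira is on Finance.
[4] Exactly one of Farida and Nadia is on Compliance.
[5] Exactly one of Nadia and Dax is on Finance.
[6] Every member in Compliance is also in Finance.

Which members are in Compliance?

From (2): Amira ∈ Finance.
(3) (exactly one): Farida ∉ Finance.
(6) contrapositive: Farida ∉ Compliance.
(4) (exactly one): Nadia ∈ Compliance.
(6) with Nadia ∈ Compliance: Nadia ∈ Finance.
(1): Compliance already has 1, so the rest are out.
(5) (exactly one): Dax ∉ Finance.

Compliance = {Nadia}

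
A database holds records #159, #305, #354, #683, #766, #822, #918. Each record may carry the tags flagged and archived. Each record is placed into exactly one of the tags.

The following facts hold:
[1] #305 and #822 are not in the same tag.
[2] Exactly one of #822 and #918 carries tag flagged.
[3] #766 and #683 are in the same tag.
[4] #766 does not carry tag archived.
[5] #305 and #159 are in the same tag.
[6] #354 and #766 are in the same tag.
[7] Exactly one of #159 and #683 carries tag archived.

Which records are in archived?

From (4): #766 ∉ archived.
(3): #683 matches #766: #683 ∉ archived.
(6): #354 matches #766: #354 ∉ archived.
(7) (exactly one): #159 ∈ archived.
Only one tag left: #354 ∈ flagged.
Only one tag left: #683 ∈ flagged.
Only one tag left: #766 ∈ flagged.
(5): #305 matches #159: #305 ∉ flagged.
(5): #305 matches #159: #305 ∈ archived.
(1): #822 ∉ archived.
Only one tag left: #822 ∈ flagged.
Only one tag left: #918 ∈ archived.

archived = {#159, #305, #918}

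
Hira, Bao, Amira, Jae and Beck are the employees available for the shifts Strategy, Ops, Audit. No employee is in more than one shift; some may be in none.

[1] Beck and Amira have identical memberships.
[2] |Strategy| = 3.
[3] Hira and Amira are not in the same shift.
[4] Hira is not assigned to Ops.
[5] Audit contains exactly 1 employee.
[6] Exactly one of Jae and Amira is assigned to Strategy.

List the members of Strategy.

Strategy = {Amira, Bao, Beck}

From (4): Hira ∉ Ops.
Suppose Hira ∈ Strategy: no assignment then satisfies all the clues, so Hira ∉ Strategy.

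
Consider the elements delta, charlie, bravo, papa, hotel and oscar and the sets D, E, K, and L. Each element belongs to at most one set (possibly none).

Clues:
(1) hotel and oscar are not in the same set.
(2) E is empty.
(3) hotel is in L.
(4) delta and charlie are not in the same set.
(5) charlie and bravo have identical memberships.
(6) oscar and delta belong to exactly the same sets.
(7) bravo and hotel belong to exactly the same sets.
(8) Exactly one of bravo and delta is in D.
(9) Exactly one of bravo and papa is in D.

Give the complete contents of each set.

D = {delta, oscar, papa}; E = {}; K = {}; L = {bravo, charlie, hotel}

From (3): hotel ∈ L.
(1): oscar ∉ L.
(2): E already has 0, so the rest are out.
(6): delta matches oscar: delta ∉ L.
(7): bravo matches hotel: bravo ∉ D.
(7): bravo matches hotel: bravo ∉ K.
(7): bravo matches hotel: bravo ∈ L.
(8) (exactly one): delta ∈ D.
(9) (exactly one): papa ∈ D.
(4): charlie ∉ D.
(5): charlie matches bravo: charlie ∉ K.
(6): oscar matches delta: oscar ∈ D.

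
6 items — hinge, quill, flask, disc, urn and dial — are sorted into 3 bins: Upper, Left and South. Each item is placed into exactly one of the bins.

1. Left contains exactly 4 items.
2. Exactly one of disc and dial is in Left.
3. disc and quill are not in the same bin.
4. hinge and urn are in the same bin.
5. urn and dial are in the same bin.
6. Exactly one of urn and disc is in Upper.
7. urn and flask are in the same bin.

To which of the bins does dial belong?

dial: Left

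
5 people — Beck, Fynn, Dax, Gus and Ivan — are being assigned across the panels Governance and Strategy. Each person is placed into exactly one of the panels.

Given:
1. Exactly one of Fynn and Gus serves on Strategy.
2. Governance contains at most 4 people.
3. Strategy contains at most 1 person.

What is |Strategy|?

1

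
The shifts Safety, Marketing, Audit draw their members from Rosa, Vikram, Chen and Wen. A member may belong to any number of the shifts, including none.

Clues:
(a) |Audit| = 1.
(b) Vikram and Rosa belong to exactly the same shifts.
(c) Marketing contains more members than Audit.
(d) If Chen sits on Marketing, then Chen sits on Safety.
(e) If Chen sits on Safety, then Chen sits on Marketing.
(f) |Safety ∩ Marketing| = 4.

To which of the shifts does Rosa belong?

Rosa: Marketing, Safety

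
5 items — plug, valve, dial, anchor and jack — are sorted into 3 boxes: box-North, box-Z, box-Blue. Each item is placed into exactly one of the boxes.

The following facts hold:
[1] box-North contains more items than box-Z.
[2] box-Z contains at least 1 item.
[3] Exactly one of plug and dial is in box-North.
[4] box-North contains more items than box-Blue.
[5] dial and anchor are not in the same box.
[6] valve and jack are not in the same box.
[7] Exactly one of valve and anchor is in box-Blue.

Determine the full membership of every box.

box-North = {anchor, jack, plug}; box-Z = {dial}; box-Blue = {valve}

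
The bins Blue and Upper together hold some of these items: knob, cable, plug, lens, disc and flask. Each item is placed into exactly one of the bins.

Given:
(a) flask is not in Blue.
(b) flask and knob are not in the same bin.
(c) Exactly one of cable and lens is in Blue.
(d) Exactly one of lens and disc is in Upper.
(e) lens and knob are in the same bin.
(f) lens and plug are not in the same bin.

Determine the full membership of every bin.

Blue = {knob, lens}; Upper = {cable, disc, flask, plug}

From (a): flask ∉ Blue.
Only one bin left: flask ∈ Upper.
(b): knob ∉ Upper.
(e): lens matches knob: lens ∉ Upper.
Only one bin left: knob ∈ Blue.
Only one bin left: lens ∈ Blue.
(c) (exactly one): cable ∉ Blue.
(d) (exactly one): disc ∈ Upper.
(f): plug ∉ Blue.
Only one bin left: cable ∈ Upper.
Only one bin left: plug ∈ Upper.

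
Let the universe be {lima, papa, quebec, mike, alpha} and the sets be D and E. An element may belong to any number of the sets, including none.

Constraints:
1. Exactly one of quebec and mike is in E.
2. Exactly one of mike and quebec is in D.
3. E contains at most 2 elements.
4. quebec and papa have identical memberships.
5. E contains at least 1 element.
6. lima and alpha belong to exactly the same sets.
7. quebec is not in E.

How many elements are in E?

From (7): quebec ∉ E.
(1) (exactly one): mike ∈ E.
(4): papa matches quebec: papa ∉ E.
Suppose lima ∈ E: no assignment then satisfies all the clues, so lima ∉ E.

1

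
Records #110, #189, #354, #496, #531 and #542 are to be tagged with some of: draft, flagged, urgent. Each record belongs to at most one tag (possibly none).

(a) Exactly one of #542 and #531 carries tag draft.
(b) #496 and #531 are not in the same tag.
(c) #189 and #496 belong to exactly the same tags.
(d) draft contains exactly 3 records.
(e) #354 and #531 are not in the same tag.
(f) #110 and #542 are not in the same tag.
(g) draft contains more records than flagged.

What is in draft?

draft = {#189, #496, #542}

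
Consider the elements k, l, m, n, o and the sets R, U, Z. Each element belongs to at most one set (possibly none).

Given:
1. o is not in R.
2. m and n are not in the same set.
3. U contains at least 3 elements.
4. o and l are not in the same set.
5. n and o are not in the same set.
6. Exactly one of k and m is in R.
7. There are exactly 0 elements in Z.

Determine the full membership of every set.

From (1): o ∉ R.
(7): Z already has 0, so the rest are out.
Suppose k ∈ R: no assignment then satisfies all the clues, so k ∉ R.

R = {m}; U = {k, l, n}; Z = {}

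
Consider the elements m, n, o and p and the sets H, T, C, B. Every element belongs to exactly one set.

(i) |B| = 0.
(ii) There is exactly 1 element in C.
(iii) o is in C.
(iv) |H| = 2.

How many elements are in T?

1

From (iii): o ∈ C.
(i): B already has 0, so the rest are out.
(ii): C already has 1, so the rest are out.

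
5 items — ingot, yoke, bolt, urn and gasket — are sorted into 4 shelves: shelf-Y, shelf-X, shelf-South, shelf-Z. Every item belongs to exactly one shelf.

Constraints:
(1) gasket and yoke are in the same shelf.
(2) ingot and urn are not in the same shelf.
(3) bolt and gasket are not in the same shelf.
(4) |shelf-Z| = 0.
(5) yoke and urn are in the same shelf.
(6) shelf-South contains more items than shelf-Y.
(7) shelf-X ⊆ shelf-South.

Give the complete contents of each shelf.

shelf-Y = {bolt, ingot}; shelf-X = {}; shelf-South = {gasket, urn, yoke}; shelf-Z = {}

(4): shelf-Z already has 0, so the rest are out.
Suppose ingot ∉ shelf-Y: no assignment then satisfies all the clues, so ingot ∈ shelf-Y.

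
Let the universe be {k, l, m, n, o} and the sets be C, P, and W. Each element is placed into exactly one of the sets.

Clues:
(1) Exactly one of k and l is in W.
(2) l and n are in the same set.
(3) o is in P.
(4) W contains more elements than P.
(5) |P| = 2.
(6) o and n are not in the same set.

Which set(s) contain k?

k: P

From (3): o ∈ P.
(6): n ∉ P.
(2): l matches n: l ∉ P.
Suppose k ∈ C: no assignment then satisfies all the clues, so k ∉ C.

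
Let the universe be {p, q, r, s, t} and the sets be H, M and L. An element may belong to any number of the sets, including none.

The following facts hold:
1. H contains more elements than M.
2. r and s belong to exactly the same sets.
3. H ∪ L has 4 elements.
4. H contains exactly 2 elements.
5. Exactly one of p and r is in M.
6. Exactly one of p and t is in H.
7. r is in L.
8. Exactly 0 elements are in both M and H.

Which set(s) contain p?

p: M

From (7): r ∈ L.
(2): s matches r: s ∈ L.
Suppose p ∈ H: no assignment then satisfies all the clues, so p ∉ H.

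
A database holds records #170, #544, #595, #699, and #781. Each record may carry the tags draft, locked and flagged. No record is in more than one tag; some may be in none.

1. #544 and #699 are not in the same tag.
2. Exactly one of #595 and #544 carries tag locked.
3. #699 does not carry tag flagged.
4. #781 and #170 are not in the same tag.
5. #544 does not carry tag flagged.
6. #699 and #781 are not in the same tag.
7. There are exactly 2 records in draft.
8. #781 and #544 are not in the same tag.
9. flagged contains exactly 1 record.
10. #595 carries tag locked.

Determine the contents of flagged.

flagged = {#781}

From (3): #699 ∉ flagged.
From (5): #544 ∉ flagged.
From (10): #595 ∈ locked.
(2) (exactly one): #544 ∉ locked.
Suppose #170 ∈ flagged: no assignment then satisfies all the clues, so #170 ∉ flagged.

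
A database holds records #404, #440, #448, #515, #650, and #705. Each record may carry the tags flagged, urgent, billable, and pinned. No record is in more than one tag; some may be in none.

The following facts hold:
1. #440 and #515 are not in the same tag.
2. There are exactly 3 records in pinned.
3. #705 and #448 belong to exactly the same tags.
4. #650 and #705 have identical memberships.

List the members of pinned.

pinned = {#448, #650, #705}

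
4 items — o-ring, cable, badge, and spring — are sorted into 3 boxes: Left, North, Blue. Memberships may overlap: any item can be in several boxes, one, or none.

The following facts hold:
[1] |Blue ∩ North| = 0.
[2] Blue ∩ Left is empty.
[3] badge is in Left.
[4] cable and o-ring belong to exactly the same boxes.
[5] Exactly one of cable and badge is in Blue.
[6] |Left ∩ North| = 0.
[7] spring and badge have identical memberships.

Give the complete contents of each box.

Left = {badge, spring}; North = {}; Blue = {cable, o-ring}

From (3): badge ∈ Left.
(2) (disjoint): badge ∉ Blue.
(5) (exactly one): cable ∈ Blue.
(7): spring matches badge: spring ∈ Left.
(7): spring matches badge: spring ∉ Blue.
(2) (disjoint): cable ∉ Left.
(4): o-ring matches cable: o-ring ∉ Left.
(4): o-ring matches cable: o-ring ∈ Blue.
Suppose o-ring ∈ North: no assignment then satisfies all the clues, so o-ring ∉ North.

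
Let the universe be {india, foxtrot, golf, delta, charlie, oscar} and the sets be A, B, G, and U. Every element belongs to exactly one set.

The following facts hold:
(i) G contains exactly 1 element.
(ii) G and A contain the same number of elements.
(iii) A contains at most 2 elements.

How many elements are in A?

1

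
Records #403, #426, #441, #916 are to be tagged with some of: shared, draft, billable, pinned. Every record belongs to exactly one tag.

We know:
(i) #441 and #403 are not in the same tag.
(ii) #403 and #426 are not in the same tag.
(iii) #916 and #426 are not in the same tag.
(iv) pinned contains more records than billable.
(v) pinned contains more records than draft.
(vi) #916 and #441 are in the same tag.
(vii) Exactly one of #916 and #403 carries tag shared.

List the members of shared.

shared = {#403}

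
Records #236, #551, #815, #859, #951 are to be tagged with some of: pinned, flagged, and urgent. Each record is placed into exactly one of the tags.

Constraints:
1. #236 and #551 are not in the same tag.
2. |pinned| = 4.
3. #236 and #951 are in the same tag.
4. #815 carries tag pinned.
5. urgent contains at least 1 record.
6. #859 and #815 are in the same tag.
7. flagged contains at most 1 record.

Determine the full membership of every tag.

From (4): #815 ∈ pinned.
(6): #859 matches #815: #859 ∈ pinned.
Suppose #236 ∉ pinned: no assignment then satisfies all the clues, so #236 ∈ pinned.

pinned = {#236, #815, #859, #951}; flagged = {}; urgent = {#551}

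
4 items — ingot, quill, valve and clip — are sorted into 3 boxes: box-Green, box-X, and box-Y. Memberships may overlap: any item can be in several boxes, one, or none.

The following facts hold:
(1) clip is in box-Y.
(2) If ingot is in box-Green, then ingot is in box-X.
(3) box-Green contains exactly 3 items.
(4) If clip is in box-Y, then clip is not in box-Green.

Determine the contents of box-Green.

box-Green = {ingot, quill, valve}

From (1): clip ∈ box-Y.
(4): clip ∉ box-Green.
(3): only 3 candidates remain for box-Green, so all are in.
(2): ingot ∈ box-X.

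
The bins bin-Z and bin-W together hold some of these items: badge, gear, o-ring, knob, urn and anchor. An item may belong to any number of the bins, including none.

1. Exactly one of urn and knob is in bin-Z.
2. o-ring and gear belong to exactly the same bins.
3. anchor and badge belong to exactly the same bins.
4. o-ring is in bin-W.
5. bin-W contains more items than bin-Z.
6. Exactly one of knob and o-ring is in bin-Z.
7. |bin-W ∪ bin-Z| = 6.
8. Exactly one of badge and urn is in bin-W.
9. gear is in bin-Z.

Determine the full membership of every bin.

bin-Z = {gear, o-ring, urn}; bin-W = {anchor, badge, gear, knob, o-ring}

From (4): o-ring ∈ bin-W.
From (9): gear ∈ bin-Z.
(2): o-ring matches gear: o-ring ∈ bin-Z.
(2): gear matches o-ring: gear ∈ bin-W.
(6) (exactly one): knob ∉ bin-Z.
(1) (exactly one): urn ∈ bin-Z.
Suppose badge ∈ bin-Z: no assignment then satisfies all the clues, so badge ∉ bin-Z.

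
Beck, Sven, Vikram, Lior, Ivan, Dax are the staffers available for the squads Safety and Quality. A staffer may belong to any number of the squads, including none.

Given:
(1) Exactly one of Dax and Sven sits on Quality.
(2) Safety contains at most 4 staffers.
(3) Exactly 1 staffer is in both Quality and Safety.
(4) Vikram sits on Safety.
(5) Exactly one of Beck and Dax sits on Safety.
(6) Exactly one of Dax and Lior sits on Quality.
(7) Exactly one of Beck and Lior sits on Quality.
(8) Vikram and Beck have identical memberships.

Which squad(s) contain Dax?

Dax: none

From (4): Vikram ∈ Safety.
(8): Beck matches Vikram: Beck ∈ Safety.
(5) (exactly one): Dax ∉ Safety.
Suppose Dax ∈ Quality: no assignment then satisfies all the clues, so Dax ∉ Quality.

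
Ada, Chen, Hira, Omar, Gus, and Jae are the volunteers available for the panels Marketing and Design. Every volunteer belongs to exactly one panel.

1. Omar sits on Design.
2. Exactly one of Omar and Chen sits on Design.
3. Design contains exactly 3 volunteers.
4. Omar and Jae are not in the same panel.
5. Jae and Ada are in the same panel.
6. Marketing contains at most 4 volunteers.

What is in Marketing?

Marketing = {Ada, Chen, Jae}

From (1): Omar ∈ Design.
(2) (exactly one): Chen ∉ Design.
(4): Jae ∉ Design.
(5): Ada matches Jae: Ada ∉ Design.
Only one panel left: Ada ∈ Marketing.
Only one panel left: Chen ∈ Marketing.
Only one panel left: Jae ∈ Marketing.
(3): only 3 candidates remain for Design, so all are in.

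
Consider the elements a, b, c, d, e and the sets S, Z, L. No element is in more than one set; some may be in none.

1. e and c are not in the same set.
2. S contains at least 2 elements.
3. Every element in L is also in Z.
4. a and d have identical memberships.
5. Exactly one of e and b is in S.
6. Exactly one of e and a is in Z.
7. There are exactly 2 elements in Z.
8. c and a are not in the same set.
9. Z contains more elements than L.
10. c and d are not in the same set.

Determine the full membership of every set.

S = {b, c}; Z = {a, d}; L = {}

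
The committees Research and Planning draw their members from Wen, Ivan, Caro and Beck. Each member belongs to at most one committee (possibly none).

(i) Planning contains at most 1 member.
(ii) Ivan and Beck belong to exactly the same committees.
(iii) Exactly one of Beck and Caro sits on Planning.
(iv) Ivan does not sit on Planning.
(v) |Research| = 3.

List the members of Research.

From (iv): Ivan ∉ Planning.
(ii): Beck matches Ivan: Beck ∉ Planning.
(iii) (exactly one): Caro ∈ Planning.
(v): only 3 candidates remain for Research, so all are in.

Research = {Beck, Ivan, Wen}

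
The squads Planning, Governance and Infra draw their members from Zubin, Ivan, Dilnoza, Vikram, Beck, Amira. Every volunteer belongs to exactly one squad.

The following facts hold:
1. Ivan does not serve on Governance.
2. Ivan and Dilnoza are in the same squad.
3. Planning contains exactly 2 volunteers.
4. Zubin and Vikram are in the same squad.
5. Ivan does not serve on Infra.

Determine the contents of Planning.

From (1): Ivan ∉ Governance.
From (5): Ivan ∉ Infra.
(2): Dilnoza matches Ivan: Dilnoza ∉ Governance.
(2): Dilnoza matches Ivan: Dilnoza ∉ Infra.
Only one squad left: Ivan ∈ Planning.
Only one squad left: Dilnoza ∈ Planning.
(3): Planning already has 2, so the rest are out.

Planning = {Dilnoza, Ivan}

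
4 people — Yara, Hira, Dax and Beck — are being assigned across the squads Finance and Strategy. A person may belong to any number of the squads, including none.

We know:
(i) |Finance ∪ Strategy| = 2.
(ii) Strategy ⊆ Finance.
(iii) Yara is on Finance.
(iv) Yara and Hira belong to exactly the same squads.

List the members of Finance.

Finance = {Hira, Yara}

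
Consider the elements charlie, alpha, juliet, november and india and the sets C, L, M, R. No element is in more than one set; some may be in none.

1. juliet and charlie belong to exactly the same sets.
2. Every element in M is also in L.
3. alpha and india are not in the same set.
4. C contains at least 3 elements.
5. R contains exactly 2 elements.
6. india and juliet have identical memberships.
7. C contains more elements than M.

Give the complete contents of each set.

C = {charlie, india, juliet}; L = {}; M = {}; R = {alpha, november}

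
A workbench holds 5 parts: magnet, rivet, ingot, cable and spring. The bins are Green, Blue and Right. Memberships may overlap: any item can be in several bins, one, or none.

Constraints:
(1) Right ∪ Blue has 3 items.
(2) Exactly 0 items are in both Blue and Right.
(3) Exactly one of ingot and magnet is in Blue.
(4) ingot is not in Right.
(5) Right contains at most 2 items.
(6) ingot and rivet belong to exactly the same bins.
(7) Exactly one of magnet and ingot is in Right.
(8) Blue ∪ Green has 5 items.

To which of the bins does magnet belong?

magnet: Green, Right

From (4): ingot ∉ Right.
(6): rivet matches ingot: rivet ∉ Right.
(7) (exactly one): magnet ∈ Right.
Suppose magnet ∉ Green: no assignment then satisfies all the clues, so magnet ∈ Green.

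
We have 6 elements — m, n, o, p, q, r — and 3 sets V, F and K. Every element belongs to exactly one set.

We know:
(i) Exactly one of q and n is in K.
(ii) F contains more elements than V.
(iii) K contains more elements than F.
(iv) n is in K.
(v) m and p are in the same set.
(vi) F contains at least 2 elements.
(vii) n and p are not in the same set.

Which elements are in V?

V = {q}

From (iv): n ∈ K.
(i) (exactly one): q ∉ K.
(vii): p ∉ K.
(v): m matches p: m ∉ K.
Suppose m ∈ V: no assignment then satisfies all the clues, so m ∉ V.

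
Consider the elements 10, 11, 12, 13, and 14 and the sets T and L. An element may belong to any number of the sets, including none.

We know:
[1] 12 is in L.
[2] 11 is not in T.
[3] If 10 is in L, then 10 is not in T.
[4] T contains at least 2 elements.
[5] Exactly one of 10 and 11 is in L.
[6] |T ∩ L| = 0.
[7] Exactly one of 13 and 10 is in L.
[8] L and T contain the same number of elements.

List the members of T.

T = {13, 14}

From (1): 12 ∈ L.
From (2): 11 ∉ T.
Suppose 10 ∈ T: no assignment then satisfies all the clues, so 10 ∉ T.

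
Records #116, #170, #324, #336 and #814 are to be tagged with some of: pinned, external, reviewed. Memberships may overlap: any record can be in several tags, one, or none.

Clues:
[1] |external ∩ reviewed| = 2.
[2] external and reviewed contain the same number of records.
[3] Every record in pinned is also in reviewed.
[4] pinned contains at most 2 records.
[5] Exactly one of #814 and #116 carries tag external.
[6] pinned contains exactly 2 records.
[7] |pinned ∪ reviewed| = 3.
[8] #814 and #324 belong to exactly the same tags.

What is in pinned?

pinned = {#324, #814}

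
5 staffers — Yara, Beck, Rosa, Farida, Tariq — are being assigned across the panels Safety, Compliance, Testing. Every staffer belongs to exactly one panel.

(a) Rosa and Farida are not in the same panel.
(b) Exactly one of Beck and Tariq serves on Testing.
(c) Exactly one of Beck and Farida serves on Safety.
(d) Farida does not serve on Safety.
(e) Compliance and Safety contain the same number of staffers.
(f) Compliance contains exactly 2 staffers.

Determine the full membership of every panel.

Safety = {Beck, Rosa}; Compliance = {Farida, Yara}; Testing = {Tariq}

From (d): Farida ∉ Safety.
(c) (exactly one): Beck ∈ Safety.
(b) (exactly one): Tariq ∈ Testing.
Suppose Yara ∈ Safety: no assignment then satisfies all the clues, so Yara ∉ Safety.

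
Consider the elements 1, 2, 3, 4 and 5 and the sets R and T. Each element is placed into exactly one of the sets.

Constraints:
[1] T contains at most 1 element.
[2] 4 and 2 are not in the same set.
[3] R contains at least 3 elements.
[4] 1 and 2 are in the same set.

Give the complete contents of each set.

R = {1, 2, 3, 5}; T = {4}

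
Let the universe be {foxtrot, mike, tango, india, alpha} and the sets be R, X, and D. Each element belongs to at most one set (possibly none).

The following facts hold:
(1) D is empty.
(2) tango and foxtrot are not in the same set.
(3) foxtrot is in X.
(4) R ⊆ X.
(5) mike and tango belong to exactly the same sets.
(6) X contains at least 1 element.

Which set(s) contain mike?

mike: none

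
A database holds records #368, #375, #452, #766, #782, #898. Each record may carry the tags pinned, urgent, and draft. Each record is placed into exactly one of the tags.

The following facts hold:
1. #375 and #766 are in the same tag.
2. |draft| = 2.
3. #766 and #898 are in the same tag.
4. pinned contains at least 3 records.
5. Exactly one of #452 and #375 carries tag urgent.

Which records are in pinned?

pinned = {#375, #766, #898}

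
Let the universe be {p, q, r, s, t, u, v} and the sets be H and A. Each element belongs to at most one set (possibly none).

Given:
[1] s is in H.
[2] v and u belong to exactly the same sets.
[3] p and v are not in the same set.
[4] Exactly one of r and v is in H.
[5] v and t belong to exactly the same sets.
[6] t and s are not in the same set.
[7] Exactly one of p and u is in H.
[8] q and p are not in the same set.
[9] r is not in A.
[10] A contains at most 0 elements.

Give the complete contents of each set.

H = {p, r, s}; A = {}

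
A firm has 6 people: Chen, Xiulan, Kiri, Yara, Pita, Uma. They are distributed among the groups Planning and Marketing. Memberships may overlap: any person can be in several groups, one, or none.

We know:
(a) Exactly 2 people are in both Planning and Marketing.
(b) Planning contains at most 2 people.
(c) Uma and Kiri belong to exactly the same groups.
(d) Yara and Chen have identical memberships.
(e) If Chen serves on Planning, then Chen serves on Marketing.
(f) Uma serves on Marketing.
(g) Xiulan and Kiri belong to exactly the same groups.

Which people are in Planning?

Planning = {Chen, Yara}

From (f): Uma ∈ Marketing.
(c): Kiri matches Uma: Kiri ∈ Marketing.
(g): Xiulan matches Kiri: Xiulan ∈ Marketing.
Suppose Chen ∉ Planning: no assignment then satisfies all the clues, so Chen ∈ Planning.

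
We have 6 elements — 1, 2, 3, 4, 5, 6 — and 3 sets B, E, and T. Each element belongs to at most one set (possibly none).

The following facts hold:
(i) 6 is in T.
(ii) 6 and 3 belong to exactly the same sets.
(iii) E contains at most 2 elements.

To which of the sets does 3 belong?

From (i): 6 ∈ T.
(ii): 3 matches 6: 3 ∉ B.
(ii): 3 matches 6: 3 ∉ E.
(ii): 3 matches 6: 3 ∈ T.

3: T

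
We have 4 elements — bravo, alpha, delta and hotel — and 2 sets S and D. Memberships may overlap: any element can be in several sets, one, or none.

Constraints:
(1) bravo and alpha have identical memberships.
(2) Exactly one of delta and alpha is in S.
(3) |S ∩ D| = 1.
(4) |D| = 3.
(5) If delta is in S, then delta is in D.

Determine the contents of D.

D = {alpha, bravo, delta}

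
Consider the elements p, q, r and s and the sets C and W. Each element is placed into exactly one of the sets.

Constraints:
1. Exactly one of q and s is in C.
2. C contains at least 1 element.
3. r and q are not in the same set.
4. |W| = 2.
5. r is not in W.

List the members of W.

From (5): r ∉ W.
Only one set left: r ∈ C.
(3): q ∉ C.
Only one set left: q ∈ W.
(1) (exactly one): s ∈ C.
(4): only 2 candidates remain for W, so all are in.

W = {p, q}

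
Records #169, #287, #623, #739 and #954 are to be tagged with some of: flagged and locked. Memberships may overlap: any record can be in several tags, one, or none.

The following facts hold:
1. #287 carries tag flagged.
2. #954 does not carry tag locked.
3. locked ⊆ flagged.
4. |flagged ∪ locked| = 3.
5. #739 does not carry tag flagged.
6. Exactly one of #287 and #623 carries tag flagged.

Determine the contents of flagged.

flagged = {#169, #287, #954}

From (1): #287 ∈ flagged.
From (2): #954 ∉ locked.
From (5): #739 ∉ flagged.
(3) contrapositive: #739 ∉ locked.
(6) (exactly one): #623 ∉ flagged.
(3) contrapositive: #623 ∉ locked.
Suppose #169 ∉ flagged: no assignment then satisfies all the clues, so #169 ∈ flagged.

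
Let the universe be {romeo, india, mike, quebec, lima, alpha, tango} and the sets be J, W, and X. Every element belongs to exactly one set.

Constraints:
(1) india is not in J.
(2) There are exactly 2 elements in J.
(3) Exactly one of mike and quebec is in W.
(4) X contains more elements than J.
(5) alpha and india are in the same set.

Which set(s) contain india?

india: X

From (1): india ∉ J.
(5): alpha matches india: alpha ∉ J.
Suppose india ∈ W: no assignment then satisfies all the clues, so india ∉ W.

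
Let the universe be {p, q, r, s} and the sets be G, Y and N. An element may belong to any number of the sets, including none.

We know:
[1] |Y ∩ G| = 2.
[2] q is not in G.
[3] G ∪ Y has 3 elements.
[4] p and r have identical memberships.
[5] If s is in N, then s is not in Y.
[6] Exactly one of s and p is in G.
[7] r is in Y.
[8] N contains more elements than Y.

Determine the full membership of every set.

G = {p, r}; Y = {p, q, r}; N = {p, q, r, s}

From (2): q ∉ G.
From (7): r ∈ Y.
(4): p matches r: p ∈ Y.
Suppose p ∉ G: no assignment then satisfies all the clues, so p ∈ G.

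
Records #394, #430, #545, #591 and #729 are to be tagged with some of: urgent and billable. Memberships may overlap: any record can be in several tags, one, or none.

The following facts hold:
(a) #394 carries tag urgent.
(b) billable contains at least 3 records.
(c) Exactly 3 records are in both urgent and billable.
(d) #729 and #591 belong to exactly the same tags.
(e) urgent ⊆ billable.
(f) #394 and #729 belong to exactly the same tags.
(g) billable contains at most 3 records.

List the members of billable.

billable = {#394, #591, #729}

From (a): #394 ∈ urgent.
(e) with #394 ∈ urgent: #394 ∈ billable.
(f): #729 matches #394: #729 ∈ urgent.
(f): #729 matches #394: #729 ∈ billable.
(d): #591 matches #729: #591 ∈ urgent.
(d): #591 matches #729: #591 ∈ billable.
(g): billable already has 3, so the rest are out.
(e) contrapositive: #430 ∉ urgent.
(e) contrapositive: #545 ∉ urgent.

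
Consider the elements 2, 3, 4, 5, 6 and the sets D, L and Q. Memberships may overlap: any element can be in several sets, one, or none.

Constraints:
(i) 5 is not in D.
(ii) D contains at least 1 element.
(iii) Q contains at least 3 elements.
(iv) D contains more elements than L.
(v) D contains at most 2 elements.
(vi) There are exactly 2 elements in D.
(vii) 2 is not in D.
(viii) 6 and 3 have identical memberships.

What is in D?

D = {3, 6}

From (i): 5 ∉ D.
From (vii): 2 ∉ D.
Suppose 3 ∉ D: no assignment then satisfies all the clues, so 3 ∈ D.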